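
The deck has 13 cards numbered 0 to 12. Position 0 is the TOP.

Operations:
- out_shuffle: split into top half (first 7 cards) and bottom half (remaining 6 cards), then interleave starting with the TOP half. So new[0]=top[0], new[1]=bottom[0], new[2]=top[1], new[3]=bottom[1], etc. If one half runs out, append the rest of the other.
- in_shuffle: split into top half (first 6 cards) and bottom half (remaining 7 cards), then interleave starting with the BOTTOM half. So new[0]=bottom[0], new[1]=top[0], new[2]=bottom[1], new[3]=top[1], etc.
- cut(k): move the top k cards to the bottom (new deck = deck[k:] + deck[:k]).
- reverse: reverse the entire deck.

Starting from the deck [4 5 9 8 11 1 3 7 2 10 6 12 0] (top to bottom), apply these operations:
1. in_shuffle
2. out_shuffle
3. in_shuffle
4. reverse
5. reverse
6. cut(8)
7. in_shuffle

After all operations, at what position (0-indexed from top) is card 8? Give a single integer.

Answer: 4

Derivation:
After op 1 (in_shuffle): [3 4 7 5 2 9 10 8 6 11 12 1 0]
After op 2 (out_shuffle): [3 8 4 6 7 11 5 12 2 1 9 0 10]
After op 3 (in_shuffle): [5 3 12 8 2 4 1 6 9 7 0 11 10]
After op 4 (reverse): [10 11 0 7 9 6 1 4 2 8 12 3 5]
After op 5 (reverse): [5 3 12 8 2 4 1 6 9 7 0 11 10]
After op 6 (cut(8)): [9 7 0 11 10 5 3 12 8 2 4 1 6]
After op 7 (in_shuffle): [3 9 12 7 8 0 2 11 4 10 1 5 6]
Card 8 is at position 4.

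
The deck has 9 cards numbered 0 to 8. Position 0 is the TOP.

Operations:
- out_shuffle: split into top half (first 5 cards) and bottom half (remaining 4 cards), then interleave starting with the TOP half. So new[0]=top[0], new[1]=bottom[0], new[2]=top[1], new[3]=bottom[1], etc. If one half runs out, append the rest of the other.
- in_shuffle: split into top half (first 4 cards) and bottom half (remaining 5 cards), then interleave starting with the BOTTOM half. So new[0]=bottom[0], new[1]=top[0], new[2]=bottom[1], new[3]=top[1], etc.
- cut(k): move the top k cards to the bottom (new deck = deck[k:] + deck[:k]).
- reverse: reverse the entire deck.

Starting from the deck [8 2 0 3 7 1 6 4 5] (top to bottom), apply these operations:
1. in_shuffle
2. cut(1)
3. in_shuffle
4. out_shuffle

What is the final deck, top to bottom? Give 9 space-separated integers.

After op 1 (in_shuffle): [7 8 1 2 6 0 4 3 5]
After op 2 (cut(1)): [8 1 2 6 0 4 3 5 7]
After op 3 (in_shuffle): [0 8 4 1 3 2 5 6 7]
After op 4 (out_shuffle): [0 2 8 5 4 6 1 7 3]

Answer: 0 2 8 5 4 6 1 7 3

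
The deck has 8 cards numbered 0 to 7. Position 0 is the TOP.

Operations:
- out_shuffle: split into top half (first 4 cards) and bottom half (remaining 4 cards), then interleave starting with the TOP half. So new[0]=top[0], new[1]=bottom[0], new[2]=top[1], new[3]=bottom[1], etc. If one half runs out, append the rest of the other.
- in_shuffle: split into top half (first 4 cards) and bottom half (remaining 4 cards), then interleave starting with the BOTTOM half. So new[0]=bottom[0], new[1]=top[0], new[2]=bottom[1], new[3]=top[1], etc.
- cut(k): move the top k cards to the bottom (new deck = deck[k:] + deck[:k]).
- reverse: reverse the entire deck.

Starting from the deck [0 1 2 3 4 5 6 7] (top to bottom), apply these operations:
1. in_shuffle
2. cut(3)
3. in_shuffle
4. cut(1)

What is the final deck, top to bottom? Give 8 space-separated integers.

Answer: 1 4 6 0 2 5 7 3

Derivation:
After op 1 (in_shuffle): [4 0 5 1 6 2 7 3]
After op 2 (cut(3)): [1 6 2 7 3 4 0 5]
After op 3 (in_shuffle): [3 1 4 6 0 2 5 7]
After op 4 (cut(1)): [1 4 6 0 2 5 7 3]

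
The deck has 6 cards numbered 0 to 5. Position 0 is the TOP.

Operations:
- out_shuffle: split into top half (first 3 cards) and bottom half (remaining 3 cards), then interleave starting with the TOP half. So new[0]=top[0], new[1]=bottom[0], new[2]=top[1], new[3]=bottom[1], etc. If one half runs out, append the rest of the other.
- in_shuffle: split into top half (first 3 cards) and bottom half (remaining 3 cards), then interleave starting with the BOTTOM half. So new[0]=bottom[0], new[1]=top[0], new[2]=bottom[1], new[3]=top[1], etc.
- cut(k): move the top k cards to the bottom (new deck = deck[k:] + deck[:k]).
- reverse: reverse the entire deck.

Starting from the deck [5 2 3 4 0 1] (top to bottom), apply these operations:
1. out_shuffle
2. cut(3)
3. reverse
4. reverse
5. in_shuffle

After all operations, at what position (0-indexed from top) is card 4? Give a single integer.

Answer: 2

Derivation:
After op 1 (out_shuffle): [5 4 2 0 3 1]
After op 2 (cut(3)): [0 3 1 5 4 2]
After op 3 (reverse): [2 4 5 1 3 0]
After op 4 (reverse): [0 3 1 5 4 2]
After op 5 (in_shuffle): [5 0 4 3 2 1]
Card 4 is at position 2.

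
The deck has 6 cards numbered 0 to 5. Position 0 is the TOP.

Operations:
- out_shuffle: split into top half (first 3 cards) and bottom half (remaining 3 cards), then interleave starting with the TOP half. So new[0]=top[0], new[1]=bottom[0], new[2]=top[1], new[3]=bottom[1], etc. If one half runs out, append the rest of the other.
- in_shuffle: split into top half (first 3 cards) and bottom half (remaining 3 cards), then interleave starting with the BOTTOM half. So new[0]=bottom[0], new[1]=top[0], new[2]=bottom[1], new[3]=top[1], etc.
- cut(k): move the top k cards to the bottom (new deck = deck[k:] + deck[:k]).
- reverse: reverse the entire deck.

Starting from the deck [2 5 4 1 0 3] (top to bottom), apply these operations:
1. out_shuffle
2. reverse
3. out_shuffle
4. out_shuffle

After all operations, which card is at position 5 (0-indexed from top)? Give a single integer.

After op 1 (out_shuffle): [2 1 5 0 4 3]
After op 2 (reverse): [3 4 0 5 1 2]
After op 3 (out_shuffle): [3 5 4 1 0 2]
After op 4 (out_shuffle): [3 1 5 0 4 2]
Position 5: card 2.

Answer: 2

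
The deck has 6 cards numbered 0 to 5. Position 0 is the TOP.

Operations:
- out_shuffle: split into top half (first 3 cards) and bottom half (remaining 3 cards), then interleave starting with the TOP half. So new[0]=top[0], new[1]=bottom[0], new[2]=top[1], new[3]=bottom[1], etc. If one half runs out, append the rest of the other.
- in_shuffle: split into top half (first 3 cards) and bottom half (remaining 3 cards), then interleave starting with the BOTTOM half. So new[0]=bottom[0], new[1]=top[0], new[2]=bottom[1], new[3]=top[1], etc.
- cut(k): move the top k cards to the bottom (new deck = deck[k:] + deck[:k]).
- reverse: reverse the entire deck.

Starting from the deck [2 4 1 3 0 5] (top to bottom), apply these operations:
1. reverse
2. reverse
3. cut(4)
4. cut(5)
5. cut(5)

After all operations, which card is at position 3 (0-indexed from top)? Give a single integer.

Answer: 5

Derivation:
After op 1 (reverse): [5 0 3 1 4 2]
After op 2 (reverse): [2 4 1 3 0 5]
After op 3 (cut(4)): [0 5 2 4 1 3]
After op 4 (cut(5)): [3 0 5 2 4 1]
After op 5 (cut(5)): [1 3 0 5 2 4]
Position 3: card 5.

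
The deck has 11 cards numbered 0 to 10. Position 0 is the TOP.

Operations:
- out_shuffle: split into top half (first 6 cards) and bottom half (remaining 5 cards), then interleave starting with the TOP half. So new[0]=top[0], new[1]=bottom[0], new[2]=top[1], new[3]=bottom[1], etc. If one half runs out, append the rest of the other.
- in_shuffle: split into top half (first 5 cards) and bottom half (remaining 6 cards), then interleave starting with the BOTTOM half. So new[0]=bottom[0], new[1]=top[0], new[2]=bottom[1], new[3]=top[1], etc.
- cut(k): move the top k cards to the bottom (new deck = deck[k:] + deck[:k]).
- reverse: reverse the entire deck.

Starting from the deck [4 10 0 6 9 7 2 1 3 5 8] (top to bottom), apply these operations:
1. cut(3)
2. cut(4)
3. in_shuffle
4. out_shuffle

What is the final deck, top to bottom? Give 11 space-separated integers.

After op 1 (cut(3)): [6 9 7 2 1 3 5 8 4 10 0]
After op 2 (cut(4)): [1 3 5 8 4 10 0 6 9 7 2]
After op 3 (in_shuffle): [10 1 0 3 6 5 9 8 7 4 2]
After op 4 (out_shuffle): [10 9 1 8 0 7 3 4 6 2 5]

Answer: 10 9 1 8 0 7 3 4 6 2 5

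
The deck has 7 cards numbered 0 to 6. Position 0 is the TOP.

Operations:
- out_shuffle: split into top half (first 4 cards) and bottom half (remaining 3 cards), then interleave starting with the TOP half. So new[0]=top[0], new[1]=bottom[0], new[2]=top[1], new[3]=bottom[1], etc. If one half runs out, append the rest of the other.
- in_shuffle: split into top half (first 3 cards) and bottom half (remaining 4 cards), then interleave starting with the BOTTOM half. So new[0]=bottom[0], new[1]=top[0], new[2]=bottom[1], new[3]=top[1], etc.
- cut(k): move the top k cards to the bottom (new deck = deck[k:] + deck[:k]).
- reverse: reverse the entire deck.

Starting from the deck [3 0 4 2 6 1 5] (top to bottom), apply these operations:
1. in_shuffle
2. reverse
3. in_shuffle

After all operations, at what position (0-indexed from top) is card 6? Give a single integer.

After op 1 (in_shuffle): [2 3 6 0 1 4 5]
After op 2 (reverse): [5 4 1 0 6 3 2]
After op 3 (in_shuffle): [0 5 6 4 3 1 2]
Card 6 is at position 2.

Answer: 2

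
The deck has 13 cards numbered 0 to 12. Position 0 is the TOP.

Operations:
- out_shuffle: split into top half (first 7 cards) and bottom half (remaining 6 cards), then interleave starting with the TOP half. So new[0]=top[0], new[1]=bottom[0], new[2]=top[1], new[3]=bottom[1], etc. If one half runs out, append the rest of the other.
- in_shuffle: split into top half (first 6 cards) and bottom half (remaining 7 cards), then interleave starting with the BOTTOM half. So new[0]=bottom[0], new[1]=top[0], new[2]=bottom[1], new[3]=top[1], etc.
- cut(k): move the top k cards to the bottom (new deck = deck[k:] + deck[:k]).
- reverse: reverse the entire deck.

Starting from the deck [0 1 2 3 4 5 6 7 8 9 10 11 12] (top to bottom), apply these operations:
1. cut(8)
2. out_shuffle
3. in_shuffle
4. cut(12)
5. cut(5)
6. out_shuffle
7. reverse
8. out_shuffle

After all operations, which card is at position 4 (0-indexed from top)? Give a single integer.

Answer: 10

Derivation:
After op 1 (cut(8)): [8 9 10 11 12 0 1 2 3 4 5 6 7]
After op 2 (out_shuffle): [8 2 9 3 10 4 11 5 12 6 0 7 1]
After op 3 (in_shuffle): [11 8 5 2 12 9 6 3 0 10 7 4 1]
After op 4 (cut(12)): [1 11 8 5 2 12 9 6 3 0 10 7 4]
After op 5 (cut(5)): [12 9 6 3 0 10 7 4 1 11 8 5 2]
After op 6 (out_shuffle): [12 4 9 1 6 11 3 8 0 5 10 2 7]
After op 7 (reverse): [7 2 10 5 0 8 3 11 6 1 9 4 12]
After op 8 (out_shuffle): [7 11 2 6 10 1 5 9 0 4 8 12 3]
Position 4: card 10.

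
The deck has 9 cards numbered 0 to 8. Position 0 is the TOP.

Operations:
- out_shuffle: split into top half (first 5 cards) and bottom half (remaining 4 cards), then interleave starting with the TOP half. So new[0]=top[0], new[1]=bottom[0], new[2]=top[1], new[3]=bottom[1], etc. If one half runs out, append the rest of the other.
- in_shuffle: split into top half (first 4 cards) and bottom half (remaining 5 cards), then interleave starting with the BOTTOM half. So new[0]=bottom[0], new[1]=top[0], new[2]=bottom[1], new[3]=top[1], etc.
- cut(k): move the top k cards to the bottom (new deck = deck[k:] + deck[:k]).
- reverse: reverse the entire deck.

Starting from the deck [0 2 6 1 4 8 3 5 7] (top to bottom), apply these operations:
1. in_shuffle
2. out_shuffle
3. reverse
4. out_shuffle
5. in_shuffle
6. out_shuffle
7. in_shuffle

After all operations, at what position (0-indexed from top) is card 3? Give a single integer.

After op 1 (in_shuffle): [4 0 8 2 3 6 5 1 7]
After op 2 (out_shuffle): [4 6 0 5 8 1 2 7 3]
After op 3 (reverse): [3 7 2 1 8 5 0 6 4]
After op 4 (out_shuffle): [3 5 7 0 2 6 1 4 8]
After op 5 (in_shuffle): [2 3 6 5 1 7 4 0 8]
After op 6 (out_shuffle): [2 7 3 4 6 0 5 8 1]
After op 7 (in_shuffle): [6 2 0 7 5 3 8 4 1]
Card 3 is at position 5.

Answer: 5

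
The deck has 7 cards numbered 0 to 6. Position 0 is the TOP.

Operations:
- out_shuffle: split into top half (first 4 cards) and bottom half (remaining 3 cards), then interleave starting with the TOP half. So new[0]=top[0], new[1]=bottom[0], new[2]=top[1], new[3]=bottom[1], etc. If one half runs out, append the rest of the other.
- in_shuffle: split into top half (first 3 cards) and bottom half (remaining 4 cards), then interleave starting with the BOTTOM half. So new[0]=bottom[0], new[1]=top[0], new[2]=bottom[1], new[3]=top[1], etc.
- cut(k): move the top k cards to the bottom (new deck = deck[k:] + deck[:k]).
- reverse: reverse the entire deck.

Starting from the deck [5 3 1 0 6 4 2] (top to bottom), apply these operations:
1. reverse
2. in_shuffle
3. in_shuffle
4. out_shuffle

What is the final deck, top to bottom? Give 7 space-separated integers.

Answer: 4 6 0 1 3 5 2

Derivation:
After op 1 (reverse): [2 4 6 0 1 3 5]
After op 2 (in_shuffle): [0 2 1 4 3 6 5]
After op 3 (in_shuffle): [4 0 3 2 6 1 5]
After op 4 (out_shuffle): [4 6 0 1 3 5 2]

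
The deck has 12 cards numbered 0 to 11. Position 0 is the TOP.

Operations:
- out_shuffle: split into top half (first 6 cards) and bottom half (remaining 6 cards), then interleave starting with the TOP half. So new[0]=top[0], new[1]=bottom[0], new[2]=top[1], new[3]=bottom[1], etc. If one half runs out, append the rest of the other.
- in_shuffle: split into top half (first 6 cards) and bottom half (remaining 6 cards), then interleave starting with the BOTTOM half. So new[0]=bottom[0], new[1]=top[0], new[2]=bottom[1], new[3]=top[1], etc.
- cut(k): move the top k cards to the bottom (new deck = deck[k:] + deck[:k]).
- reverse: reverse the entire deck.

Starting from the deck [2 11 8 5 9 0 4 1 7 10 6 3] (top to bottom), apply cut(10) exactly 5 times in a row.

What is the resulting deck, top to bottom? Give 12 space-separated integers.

Answer: 8 5 9 0 4 1 7 10 6 3 2 11

Derivation:
After op 1 (cut(10)): [6 3 2 11 8 5 9 0 4 1 7 10]
After op 2 (cut(10)): [7 10 6 3 2 11 8 5 9 0 4 1]
After op 3 (cut(10)): [4 1 7 10 6 3 2 11 8 5 9 0]
After op 4 (cut(10)): [9 0 4 1 7 10 6 3 2 11 8 5]
After op 5 (cut(10)): [8 5 9 0 4 1 7 10 6 3 2 11]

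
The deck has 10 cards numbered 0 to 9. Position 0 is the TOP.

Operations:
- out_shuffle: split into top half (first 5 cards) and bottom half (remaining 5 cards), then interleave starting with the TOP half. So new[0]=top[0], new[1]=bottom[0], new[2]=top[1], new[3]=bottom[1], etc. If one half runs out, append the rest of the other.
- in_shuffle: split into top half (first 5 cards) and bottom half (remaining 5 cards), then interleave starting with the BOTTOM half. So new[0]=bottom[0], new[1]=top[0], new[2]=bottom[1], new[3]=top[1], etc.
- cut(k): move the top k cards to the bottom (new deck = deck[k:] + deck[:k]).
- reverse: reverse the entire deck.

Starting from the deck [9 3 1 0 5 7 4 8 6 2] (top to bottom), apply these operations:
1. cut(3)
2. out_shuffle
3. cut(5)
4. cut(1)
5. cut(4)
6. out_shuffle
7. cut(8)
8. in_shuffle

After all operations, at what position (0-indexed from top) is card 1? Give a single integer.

After op 1 (cut(3)): [0 5 7 4 8 6 2 9 3 1]
After op 2 (out_shuffle): [0 6 5 2 7 9 4 3 8 1]
After op 3 (cut(5)): [9 4 3 8 1 0 6 5 2 7]
After op 4 (cut(1)): [4 3 8 1 0 6 5 2 7 9]
After op 5 (cut(4)): [0 6 5 2 7 9 4 3 8 1]
After op 6 (out_shuffle): [0 9 6 4 5 3 2 8 7 1]
After op 7 (cut(8)): [7 1 0 9 6 4 5 3 2 8]
After op 8 (in_shuffle): [4 7 5 1 3 0 2 9 8 6]
Card 1 is at position 3.

Answer: 3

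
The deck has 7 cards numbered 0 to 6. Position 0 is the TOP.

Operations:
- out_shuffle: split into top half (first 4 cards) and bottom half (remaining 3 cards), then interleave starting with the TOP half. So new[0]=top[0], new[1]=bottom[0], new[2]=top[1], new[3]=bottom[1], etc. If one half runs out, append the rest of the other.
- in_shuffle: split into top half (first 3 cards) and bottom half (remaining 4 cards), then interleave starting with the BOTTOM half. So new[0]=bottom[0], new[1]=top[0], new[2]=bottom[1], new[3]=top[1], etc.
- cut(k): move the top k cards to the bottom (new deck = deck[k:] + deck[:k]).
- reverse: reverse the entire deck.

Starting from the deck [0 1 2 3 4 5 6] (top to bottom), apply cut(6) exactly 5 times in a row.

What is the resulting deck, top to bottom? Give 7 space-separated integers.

After op 1 (cut(6)): [6 0 1 2 3 4 5]
After op 2 (cut(6)): [5 6 0 1 2 3 4]
After op 3 (cut(6)): [4 5 6 0 1 2 3]
After op 4 (cut(6)): [3 4 5 6 0 1 2]
After op 5 (cut(6)): [2 3 4 5 6 0 1]

Answer: 2 3 4 5 6 0 1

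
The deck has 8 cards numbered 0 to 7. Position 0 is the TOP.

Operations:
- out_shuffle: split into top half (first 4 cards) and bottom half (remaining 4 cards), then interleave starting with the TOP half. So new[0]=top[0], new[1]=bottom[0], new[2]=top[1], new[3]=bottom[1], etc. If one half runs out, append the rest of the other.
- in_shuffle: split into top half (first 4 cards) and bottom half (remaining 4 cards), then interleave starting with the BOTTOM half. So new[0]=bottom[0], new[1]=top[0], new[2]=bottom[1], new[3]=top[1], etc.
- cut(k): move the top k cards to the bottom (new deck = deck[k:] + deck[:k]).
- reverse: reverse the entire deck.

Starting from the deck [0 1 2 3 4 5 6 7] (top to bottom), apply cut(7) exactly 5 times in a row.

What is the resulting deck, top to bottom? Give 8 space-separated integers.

After op 1 (cut(7)): [7 0 1 2 3 4 5 6]
After op 2 (cut(7)): [6 7 0 1 2 3 4 5]
After op 3 (cut(7)): [5 6 7 0 1 2 3 4]
After op 4 (cut(7)): [4 5 6 7 0 1 2 3]
After op 5 (cut(7)): [3 4 5 6 7 0 1 2]

Answer: 3 4 5 6 7 0 1 2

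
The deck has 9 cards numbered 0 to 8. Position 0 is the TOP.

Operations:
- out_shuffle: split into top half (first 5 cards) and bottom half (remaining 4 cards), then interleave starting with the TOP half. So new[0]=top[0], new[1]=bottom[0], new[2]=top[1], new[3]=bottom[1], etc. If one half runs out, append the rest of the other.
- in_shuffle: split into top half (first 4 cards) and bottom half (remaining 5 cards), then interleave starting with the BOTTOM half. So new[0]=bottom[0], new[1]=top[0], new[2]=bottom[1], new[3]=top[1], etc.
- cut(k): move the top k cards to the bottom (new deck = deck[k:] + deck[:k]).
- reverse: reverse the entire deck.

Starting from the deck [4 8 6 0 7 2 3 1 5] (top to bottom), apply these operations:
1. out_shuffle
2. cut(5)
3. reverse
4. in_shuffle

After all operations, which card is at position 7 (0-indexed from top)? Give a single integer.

After op 1 (out_shuffle): [4 2 8 3 6 1 0 5 7]
After op 2 (cut(5)): [1 0 5 7 4 2 8 3 6]
After op 3 (reverse): [6 3 8 2 4 7 5 0 1]
After op 4 (in_shuffle): [4 6 7 3 5 8 0 2 1]
Position 7: card 2.

Answer: 2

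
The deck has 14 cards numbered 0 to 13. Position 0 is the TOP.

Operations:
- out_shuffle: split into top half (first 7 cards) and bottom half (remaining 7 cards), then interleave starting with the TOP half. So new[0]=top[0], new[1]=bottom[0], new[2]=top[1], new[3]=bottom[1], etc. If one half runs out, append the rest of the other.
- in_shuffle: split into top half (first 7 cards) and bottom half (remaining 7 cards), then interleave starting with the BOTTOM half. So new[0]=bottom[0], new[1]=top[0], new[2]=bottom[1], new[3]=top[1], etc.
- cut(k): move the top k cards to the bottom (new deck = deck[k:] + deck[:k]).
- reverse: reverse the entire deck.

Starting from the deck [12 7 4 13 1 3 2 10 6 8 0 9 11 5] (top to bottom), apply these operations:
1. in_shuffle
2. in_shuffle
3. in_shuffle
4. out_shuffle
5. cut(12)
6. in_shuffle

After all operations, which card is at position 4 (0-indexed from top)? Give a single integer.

Answer: 2

Derivation:
After op 1 (in_shuffle): [10 12 6 7 8 4 0 13 9 1 11 3 5 2]
After op 2 (in_shuffle): [13 10 9 12 1 6 11 7 3 8 5 4 2 0]
After op 3 (in_shuffle): [7 13 3 10 8 9 5 12 4 1 2 6 0 11]
After op 4 (out_shuffle): [7 12 13 4 3 1 10 2 8 6 9 0 5 11]
After op 5 (cut(12)): [5 11 7 12 13 4 3 1 10 2 8 6 9 0]
After op 6 (in_shuffle): [1 5 10 11 2 7 8 12 6 13 9 4 0 3]
Position 4: card 2.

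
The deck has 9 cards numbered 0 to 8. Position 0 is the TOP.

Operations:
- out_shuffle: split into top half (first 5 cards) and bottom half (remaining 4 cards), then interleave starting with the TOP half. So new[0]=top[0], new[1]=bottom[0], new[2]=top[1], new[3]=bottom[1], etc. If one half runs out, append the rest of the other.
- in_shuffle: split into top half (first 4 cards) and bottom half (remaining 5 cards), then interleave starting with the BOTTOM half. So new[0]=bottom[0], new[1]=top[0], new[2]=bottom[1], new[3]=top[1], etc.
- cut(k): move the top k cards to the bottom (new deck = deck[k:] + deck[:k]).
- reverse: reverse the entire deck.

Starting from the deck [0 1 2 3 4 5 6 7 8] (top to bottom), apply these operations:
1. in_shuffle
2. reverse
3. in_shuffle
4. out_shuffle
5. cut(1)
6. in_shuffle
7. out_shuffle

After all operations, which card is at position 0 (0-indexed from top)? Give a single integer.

Answer: 2

Derivation:
After op 1 (in_shuffle): [4 0 5 1 6 2 7 3 8]
After op 2 (reverse): [8 3 7 2 6 1 5 0 4]
After op 3 (in_shuffle): [6 8 1 3 5 7 0 2 4]
After op 4 (out_shuffle): [6 7 8 0 1 2 3 4 5]
After op 5 (cut(1)): [7 8 0 1 2 3 4 5 6]
After op 6 (in_shuffle): [2 7 3 8 4 0 5 1 6]
After op 7 (out_shuffle): [2 0 7 5 3 1 8 6 4]
Position 0: card 2.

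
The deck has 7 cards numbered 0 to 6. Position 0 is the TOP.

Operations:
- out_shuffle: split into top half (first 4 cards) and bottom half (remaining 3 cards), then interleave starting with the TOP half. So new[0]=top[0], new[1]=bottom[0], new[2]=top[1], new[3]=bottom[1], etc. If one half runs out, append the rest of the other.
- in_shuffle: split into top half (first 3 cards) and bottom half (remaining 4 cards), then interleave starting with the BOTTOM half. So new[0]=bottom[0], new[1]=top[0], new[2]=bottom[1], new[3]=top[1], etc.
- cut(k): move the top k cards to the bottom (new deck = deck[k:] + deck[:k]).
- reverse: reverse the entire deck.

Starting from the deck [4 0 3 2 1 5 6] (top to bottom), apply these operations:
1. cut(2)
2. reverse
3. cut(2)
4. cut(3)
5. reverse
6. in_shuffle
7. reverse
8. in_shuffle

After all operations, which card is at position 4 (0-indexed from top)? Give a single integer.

Answer: 1

Derivation:
After op 1 (cut(2)): [3 2 1 5 6 4 0]
After op 2 (reverse): [0 4 6 5 1 2 3]
After op 3 (cut(2)): [6 5 1 2 3 0 4]
After op 4 (cut(3)): [2 3 0 4 6 5 1]
After op 5 (reverse): [1 5 6 4 0 3 2]
After op 6 (in_shuffle): [4 1 0 5 3 6 2]
After op 7 (reverse): [2 6 3 5 0 1 4]
After op 8 (in_shuffle): [5 2 0 6 1 3 4]
Position 4: card 1.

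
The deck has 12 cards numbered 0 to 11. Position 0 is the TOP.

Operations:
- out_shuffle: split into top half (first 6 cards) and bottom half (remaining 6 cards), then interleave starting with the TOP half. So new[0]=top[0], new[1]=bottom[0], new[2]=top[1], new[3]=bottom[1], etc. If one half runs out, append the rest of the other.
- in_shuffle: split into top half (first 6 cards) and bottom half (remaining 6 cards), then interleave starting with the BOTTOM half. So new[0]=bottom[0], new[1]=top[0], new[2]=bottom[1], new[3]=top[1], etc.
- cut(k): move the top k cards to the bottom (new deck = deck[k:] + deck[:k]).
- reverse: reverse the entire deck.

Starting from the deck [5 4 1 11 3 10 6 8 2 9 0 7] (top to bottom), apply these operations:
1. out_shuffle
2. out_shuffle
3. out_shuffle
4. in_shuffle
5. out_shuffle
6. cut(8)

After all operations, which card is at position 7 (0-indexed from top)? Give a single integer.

After op 1 (out_shuffle): [5 6 4 8 1 2 11 9 3 0 10 7]
After op 2 (out_shuffle): [5 11 6 9 4 3 8 0 1 10 2 7]
After op 3 (out_shuffle): [5 8 11 0 6 1 9 10 4 2 3 7]
After op 4 (in_shuffle): [9 5 10 8 4 11 2 0 3 6 7 1]
After op 5 (out_shuffle): [9 2 5 0 10 3 8 6 4 7 11 1]
After op 6 (cut(8)): [4 7 11 1 9 2 5 0 10 3 8 6]
Position 7: card 0.

Answer: 0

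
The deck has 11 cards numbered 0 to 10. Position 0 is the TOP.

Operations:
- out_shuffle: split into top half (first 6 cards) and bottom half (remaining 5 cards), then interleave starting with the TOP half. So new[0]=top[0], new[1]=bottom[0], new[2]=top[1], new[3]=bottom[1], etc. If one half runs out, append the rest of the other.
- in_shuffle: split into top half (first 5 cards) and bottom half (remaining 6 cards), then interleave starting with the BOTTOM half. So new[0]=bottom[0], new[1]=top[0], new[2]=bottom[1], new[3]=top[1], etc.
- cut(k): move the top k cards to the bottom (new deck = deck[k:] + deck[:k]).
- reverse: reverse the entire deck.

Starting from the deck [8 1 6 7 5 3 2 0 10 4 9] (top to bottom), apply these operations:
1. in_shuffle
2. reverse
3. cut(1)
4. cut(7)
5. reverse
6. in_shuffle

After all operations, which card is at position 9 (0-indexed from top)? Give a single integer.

After op 1 (in_shuffle): [3 8 2 1 0 6 10 7 4 5 9]
After op 2 (reverse): [9 5 4 7 10 6 0 1 2 8 3]
After op 3 (cut(1)): [5 4 7 10 6 0 1 2 8 3 9]
After op 4 (cut(7)): [2 8 3 9 5 4 7 10 6 0 1]
After op 5 (reverse): [1 0 6 10 7 4 5 9 3 8 2]
After op 6 (in_shuffle): [4 1 5 0 9 6 3 10 8 7 2]
Position 9: card 7.

Answer: 7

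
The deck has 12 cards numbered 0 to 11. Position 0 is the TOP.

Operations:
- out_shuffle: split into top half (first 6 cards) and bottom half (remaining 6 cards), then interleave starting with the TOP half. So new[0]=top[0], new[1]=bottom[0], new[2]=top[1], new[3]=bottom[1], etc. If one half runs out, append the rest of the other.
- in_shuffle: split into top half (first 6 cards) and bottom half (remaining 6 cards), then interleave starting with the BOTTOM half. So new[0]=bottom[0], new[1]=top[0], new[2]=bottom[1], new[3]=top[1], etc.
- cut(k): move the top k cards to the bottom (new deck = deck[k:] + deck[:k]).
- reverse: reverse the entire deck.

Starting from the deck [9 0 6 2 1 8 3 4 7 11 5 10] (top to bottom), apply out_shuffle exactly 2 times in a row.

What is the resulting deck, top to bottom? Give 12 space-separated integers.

Answer: 9 2 3 11 0 1 4 5 6 8 7 10

Derivation:
After op 1 (out_shuffle): [9 3 0 4 6 7 2 11 1 5 8 10]
After op 2 (out_shuffle): [9 2 3 11 0 1 4 5 6 8 7 10]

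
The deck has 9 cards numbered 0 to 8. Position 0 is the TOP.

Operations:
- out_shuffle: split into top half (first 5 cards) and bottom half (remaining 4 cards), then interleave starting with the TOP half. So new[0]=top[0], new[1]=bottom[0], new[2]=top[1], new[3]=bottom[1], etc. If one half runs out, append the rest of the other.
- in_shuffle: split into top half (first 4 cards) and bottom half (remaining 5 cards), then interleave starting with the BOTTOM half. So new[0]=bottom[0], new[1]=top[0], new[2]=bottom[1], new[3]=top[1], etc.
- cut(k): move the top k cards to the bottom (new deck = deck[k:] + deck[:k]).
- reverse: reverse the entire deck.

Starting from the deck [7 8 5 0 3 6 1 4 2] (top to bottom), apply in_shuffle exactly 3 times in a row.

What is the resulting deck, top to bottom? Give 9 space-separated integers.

After op 1 (in_shuffle): [3 7 6 8 1 5 4 0 2]
After op 2 (in_shuffle): [1 3 5 7 4 6 0 8 2]
After op 3 (in_shuffle): [4 1 6 3 0 5 8 7 2]

Answer: 4 1 6 3 0 5 8 7 2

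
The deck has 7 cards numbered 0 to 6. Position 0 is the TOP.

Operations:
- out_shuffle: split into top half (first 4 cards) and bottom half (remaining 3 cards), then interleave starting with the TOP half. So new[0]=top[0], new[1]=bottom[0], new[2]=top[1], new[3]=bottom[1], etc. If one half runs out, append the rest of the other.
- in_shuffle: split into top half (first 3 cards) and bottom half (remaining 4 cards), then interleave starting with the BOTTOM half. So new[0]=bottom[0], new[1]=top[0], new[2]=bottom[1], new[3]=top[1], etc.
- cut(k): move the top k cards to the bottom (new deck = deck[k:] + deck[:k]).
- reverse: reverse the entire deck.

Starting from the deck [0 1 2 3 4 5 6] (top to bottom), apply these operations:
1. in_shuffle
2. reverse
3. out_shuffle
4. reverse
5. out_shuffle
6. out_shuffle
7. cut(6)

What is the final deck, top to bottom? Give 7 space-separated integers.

After op 1 (in_shuffle): [3 0 4 1 5 2 6]
After op 2 (reverse): [6 2 5 1 4 0 3]
After op 3 (out_shuffle): [6 4 2 0 5 3 1]
After op 4 (reverse): [1 3 5 0 2 4 6]
After op 5 (out_shuffle): [1 2 3 4 5 6 0]
After op 6 (out_shuffle): [1 5 2 6 3 0 4]
After op 7 (cut(6)): [4 1 5 2 6 3 0]

Answer: 4 1 5 2 6 3 0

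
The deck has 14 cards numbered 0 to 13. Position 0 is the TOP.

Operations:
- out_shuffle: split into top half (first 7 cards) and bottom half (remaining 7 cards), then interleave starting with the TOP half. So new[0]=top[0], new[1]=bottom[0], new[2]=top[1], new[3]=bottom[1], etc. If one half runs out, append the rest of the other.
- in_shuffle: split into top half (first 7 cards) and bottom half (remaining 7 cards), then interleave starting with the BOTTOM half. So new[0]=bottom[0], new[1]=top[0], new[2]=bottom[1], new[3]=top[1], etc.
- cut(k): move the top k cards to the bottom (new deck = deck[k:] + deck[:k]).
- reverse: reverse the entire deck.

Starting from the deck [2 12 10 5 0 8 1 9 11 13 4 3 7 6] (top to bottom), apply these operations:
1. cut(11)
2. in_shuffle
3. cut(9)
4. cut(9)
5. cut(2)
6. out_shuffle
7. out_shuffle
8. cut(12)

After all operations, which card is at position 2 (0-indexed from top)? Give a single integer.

Answer: 9

Derivation:
After op 1 (cut(11)): [3 7 6 2 12 10 5 0 8 1 9 11 13 4]
After op 2 (in_shuffle): [0 3 8 7 1 6 9 2 11 12 13 10 4 5]
After op 3 (cut(9)): [12 13 10 4 5 0 3 8 7 1 6 9 2 11]
After op 4 (cut(9)): [1 6 9 2 11 12 13 10 4 5 0 3 8 7]
After op 5 (cut(2)): [9 2 11 12 13 10 4 5 0 3 8 7 1 6]
After op 6 (out_shuffle): [9 5 2 0 11 3 12 8 13 7 10 1 4 6]
After op 7 (out_shuffle): [9 8 5 13 2 7 0 10 11 1 3 4 12 6]
After op 8 (cut(12)): [12 6 9 8 5 13 2 7 0 10 11 1 3 4]
Position 2: card 9.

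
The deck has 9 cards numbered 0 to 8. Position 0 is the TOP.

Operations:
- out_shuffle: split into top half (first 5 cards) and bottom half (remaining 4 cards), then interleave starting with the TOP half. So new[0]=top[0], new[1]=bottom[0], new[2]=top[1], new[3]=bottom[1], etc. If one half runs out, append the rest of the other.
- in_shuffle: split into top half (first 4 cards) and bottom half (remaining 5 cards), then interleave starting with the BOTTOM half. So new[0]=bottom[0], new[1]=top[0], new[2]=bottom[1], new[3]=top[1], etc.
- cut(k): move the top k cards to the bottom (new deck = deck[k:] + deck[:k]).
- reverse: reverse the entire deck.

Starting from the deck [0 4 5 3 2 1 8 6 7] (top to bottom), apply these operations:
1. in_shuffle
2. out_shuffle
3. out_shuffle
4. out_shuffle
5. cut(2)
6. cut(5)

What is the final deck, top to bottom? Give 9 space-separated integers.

After op 1 (in_shuffle): [2 0 1 4 8 5 6 3 7]
After op 2 (out_shuffle): [2 5 0 6 1 3 4 7 8]
After op 3 (out_shuffle): [2 3 5 4 0 7 6 8 1]
After op 4 (out_shuffle): [2 7 3 6 5 8 4 1 0]
After op 5 (cut(2)): [3 6 5 8 4 1 0 2 7]
After op 6 (cut(5)): [1 0 2 7 3 6 5 8 4]

Answer: 1 0 2 7 3 6 5 8 4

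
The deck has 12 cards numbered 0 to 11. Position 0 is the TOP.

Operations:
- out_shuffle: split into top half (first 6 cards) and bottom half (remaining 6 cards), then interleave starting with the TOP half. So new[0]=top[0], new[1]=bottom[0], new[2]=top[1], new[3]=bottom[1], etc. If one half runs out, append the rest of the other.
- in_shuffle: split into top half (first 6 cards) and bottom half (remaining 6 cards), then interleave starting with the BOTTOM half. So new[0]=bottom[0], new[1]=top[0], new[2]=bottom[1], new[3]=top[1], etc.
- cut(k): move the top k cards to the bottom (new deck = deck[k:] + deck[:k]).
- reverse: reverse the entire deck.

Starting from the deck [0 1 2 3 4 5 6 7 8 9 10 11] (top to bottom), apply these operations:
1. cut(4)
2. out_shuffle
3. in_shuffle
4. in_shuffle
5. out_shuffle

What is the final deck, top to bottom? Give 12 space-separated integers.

Answer: 2 6 7 10 11 3 4 8 9 0 1 5

Derivation:
After op 1 (cut(4)): [4 5 6 7 8 9 10 11 0 1 2 3]
After op 2 (out_shuffle): [4 10 5 11 6 0 7 1 8 2 9 3]
After op 3 (in_shuffle): [7 4 1 10 8 5 2 11 9 6 3 0]
After op 4 (in_shuffle): [2 7 11 4 9 1 6 10 3 8 0 5]
After op 5 (out_shuffle): [2 6 7 10 11 3 4 8 9 0 1 5]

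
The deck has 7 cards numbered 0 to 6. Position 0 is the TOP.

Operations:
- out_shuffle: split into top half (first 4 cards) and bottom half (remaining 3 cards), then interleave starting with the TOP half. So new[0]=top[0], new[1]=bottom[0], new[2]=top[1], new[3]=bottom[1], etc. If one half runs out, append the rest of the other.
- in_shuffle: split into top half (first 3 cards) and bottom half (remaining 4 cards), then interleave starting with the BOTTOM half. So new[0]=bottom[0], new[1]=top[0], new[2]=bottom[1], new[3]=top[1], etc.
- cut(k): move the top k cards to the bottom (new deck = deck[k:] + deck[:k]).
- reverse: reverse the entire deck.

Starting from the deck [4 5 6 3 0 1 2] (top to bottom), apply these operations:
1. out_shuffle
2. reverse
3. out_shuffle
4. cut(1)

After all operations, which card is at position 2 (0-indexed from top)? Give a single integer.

Answer: 0

Derivation:
After op 1 (out_shuffle): [4 0 5 1 6 2 3]
After op 2 (reverse): [3 2 6 1 5 0 4]
After op 3 (out_shuffle): [3 5 2 0 6 4 1]
After op 4 (cut(1)): [5 2 0 6 4 1 3]
Position 2: card 0.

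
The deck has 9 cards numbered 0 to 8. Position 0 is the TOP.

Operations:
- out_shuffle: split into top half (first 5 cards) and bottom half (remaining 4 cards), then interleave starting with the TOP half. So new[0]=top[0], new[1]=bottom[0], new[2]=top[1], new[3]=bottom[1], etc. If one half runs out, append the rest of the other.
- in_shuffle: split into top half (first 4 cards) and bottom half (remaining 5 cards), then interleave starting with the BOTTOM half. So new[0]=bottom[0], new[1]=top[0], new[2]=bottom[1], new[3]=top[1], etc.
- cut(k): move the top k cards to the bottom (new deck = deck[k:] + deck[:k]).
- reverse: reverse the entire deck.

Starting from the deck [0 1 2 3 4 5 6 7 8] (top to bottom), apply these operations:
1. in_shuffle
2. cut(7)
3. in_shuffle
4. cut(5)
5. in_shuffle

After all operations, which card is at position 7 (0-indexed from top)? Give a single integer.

After op 1 (in_shuffle): [4 0 5 1 6 2 7 3 8]
After op 2 (cut(7)): [3 8 4 0 5 1 6 2 7]
After op 3 (in_shuffle): [5 3 1 8 6 4 2 0 7]
After op 4 (cut(5)): [4 2 0 7 5 3 1 8 6]
After op 5 (in_shuffle): [5 4 3 2 1 0 8 7 6]
Position 7: card 7.

Answer: 7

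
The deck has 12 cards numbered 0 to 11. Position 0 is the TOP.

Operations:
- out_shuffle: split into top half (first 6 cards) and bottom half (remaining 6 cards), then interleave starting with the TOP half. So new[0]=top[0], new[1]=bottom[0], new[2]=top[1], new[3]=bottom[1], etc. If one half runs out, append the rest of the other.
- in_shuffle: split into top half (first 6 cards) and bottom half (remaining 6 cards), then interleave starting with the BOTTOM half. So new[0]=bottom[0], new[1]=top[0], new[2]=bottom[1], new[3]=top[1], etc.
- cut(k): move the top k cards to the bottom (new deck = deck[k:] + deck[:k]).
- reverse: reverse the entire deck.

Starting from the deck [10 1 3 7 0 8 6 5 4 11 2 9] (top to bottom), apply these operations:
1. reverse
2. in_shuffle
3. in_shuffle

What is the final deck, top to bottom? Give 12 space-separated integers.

Answer: 3 8 4 9 1 0 5 2 10 7 6 11

Derivation:
After op 1 (reverse): [9 2 11 4 5 6 8 0 7 3 1 10]
After op 2 (in_shuffle): [8 9 0 2 7 11 3 4 1 5 10 6]
After op 3 (in_shuffle): [3 8 4 9 1 0 5 2 10 7 6 11]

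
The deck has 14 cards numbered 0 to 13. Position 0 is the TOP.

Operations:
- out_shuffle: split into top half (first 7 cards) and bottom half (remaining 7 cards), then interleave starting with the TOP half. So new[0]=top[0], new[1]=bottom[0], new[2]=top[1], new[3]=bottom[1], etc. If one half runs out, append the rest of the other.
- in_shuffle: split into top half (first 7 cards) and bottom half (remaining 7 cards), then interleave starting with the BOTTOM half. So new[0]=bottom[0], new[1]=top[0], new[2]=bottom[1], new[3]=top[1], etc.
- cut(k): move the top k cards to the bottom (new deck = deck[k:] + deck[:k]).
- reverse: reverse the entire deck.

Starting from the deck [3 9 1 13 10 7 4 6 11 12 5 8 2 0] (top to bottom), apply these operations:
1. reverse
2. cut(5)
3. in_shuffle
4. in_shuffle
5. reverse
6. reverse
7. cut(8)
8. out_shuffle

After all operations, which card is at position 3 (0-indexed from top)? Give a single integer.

After op 1 (reverse): [0 2 8 5 12 11 6 4 7 10 13 1 9 3]
After op 2 (cut(5)): [11 6 4 7 10 13 1 9 3 0 2 8 5 12]
After op 3 (in_shuffle): [9 11 3 6 0 4 2 7 8 10 5 13 12 1]
After op 4 (in_shuffle): [7 9 8 11 10 3 5 6 13 0 12 4 1 2]
After op 5 (reverse): [2 1 4 12 0 13 6 5 3 10 11 8 9 7]
After op 6 (reverse): [7 9 8 11 10 3 5 6 13 0 12 4 1 2]
After op 7 (cut(8)): [13 0 12 4 1 2 7 9 8 11 10 3 5 6]
After op 8 (out_shuffle): [13 9 0 8 12 11 4 10 1 3 2 5 7 6]
Position 3: card 8.

Answer: 8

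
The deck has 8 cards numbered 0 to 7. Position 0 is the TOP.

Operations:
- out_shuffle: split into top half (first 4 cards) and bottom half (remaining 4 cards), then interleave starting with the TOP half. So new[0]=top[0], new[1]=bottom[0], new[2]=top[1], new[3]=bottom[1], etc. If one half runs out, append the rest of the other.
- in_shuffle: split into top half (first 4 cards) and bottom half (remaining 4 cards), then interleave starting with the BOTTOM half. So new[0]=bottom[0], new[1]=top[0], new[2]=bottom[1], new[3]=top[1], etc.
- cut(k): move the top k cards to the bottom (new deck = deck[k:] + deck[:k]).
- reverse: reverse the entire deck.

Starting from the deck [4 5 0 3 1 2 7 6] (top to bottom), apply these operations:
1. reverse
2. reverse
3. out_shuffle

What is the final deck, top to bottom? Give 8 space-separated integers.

After op 1 (reverse): [6 7 2 1 3 0 5 4]
After op 2 (reverse): [4 5 0 3 1 2 7 6]
After op 3 (out_shuffle): [4 1 5 2 0 7 3 6]

Answer: 4 1 5 2 0 7 3 6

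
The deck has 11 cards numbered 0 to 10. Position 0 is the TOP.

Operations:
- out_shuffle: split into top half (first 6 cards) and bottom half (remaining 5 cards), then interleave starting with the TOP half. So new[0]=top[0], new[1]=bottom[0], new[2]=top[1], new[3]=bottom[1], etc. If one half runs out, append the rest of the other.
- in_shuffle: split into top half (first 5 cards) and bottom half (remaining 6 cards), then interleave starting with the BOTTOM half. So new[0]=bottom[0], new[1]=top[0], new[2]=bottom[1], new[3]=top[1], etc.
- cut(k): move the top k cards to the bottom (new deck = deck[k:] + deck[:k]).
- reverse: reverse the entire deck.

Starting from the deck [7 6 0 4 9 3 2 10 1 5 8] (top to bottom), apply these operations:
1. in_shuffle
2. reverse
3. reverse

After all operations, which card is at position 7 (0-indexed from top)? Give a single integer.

After op 1 (in_shuffle): [3 7 2 6 10 0 1 4 5 9 8]
After op 2 (reverse): [8 9 5 4 1 0 10 6 2 7 3]
After op 3 (reverse): [3 7 2 6 10 0 1 4 5 9 8]
Position 7: card 4.

Answer: 4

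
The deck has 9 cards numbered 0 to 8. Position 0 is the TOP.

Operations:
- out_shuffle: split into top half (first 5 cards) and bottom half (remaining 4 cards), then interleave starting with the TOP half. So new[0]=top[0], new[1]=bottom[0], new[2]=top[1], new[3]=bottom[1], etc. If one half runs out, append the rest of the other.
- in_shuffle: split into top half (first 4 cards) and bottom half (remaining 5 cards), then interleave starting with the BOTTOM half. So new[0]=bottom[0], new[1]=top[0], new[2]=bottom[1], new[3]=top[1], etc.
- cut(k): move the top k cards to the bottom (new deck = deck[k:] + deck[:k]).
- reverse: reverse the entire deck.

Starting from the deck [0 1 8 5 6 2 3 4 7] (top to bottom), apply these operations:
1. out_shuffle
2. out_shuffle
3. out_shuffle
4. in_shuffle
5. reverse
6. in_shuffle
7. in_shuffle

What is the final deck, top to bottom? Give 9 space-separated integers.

After op 1 (out_shuffle): [0 2 1 3 8 4 5 7 6]
After op 2 (out_shuffle): [0 4 2 5 1 7 3 6 8]
After op 3 (out_shuffle): [0 7 4 3 2 6 5 8 1]
After op 4 (in_shuffle): [2 0 6 7 5 4 8 3 1]
After op 5 (reverse): [1 3 8 4 5 7 6 0 2]
After op 6 (in_shuffle): [5 1 7 3 6 8 0 4 2]
After op 7 (in_shuffle): [6 5 8 1 0 7 4 3 2]

Answer: 6 5 8 1 0 7 4 3 2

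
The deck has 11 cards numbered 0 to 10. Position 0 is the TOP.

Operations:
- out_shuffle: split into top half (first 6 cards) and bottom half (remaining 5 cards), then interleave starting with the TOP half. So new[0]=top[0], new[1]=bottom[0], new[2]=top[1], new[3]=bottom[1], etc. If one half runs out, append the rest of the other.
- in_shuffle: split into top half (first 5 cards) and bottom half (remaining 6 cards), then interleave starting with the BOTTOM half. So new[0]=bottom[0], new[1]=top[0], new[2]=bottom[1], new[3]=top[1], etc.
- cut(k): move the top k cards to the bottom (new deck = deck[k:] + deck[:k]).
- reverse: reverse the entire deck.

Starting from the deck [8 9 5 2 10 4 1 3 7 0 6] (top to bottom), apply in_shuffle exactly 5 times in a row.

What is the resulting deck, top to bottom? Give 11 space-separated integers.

Answer: 0 7 3 1 4 10 2 5 9 8 6

Derivation:
After op 1 (in_shuffle): [4 8 1 9 3 5 7 2 0 10 6]
After op 2 (in_shuffle): [5 4 7 8 2 1 0 9 10 3 6]
After op 3 (in_shuffle): [1 5 0 4 9 7 10 8 3 2 6]
After op 4 (in_shuffle): [7 1 10 5 8 0 3 4 2 9 6]
After op 5 (in_shuffle): [0 7 3 1 4 10 2 5 9 8 6]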